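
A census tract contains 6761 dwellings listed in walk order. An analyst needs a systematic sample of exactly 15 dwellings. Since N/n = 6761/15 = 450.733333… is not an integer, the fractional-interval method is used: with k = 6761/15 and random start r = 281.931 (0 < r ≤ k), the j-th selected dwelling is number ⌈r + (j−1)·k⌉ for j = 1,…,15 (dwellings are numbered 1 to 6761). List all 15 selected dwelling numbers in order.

282, 733, 1184, 1635, 2085, 2536, 2987, 3438, 3888, 4339, 4790, 5240, 5691, 6142, 6593

j=1: r + 0k = 281.931 → ⌈·⌉ = 282
j=2: r + 1k = 732.664333… → ⌈·⌉ = 733
j=3: r + 2k = 1183.397666… → ⌈·⌉ = 1184
j=4: r + 3k = 1634.131 → ⌈·⌉ = 1635
j=5: r + 4k = 2084.864333… → ⌈·⌉ = 2085
j=6: r + 5k = 2535.597666… → ⌈·⌉ = 2536
j=7: r + 6k = 2986.331 → ⌈·⌉ = 2987
j=8: r + 7k = 3437.064333… → ⌈·⌉ = 3438
j=9: r + 8k = 3887.797666… → ⌈·⌉ = 3888
j=10: r + 9k = 4338.531 → ⌈·⌉ = 4339
j=11: r + 10k = 4789.264333… → ⌈·⌉ = 4790
j=12: r + 11k = 5239.997666… → ⌈·⌉ = 5240
j=13: r + 12k = 5690.731 → ⌈·⌉ = 5691
j=14: r + 13k = 6141.464333… → ⌈·⌉ = 6142
j=15: r + 14k = 6592.197666… → ⌈·⌉ = 6593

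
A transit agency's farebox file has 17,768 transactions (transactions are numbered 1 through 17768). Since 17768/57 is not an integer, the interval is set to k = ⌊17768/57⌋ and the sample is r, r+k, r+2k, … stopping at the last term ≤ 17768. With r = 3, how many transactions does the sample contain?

58

k = ⌊17768/57⌋ = 311
Achieved size = ⌊(17768 − 3)/311⌋ + 1 = ⌊17765/311⌋ + 1 = 57 + 1 = 58
(last selection: 3 + 57×311 = 17730 ≤ 17768; next would be 18041 > 17768)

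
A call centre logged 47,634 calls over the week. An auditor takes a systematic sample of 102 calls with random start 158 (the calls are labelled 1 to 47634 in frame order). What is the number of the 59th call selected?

k = 47634/102 = 467
59th selection = r + (59−1)·k = 158 + 58×467 = 158 + 27086 = 27244

27244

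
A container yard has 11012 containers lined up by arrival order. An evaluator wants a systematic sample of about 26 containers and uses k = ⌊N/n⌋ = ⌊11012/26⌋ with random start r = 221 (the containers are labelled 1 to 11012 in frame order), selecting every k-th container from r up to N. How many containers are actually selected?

k = ⌊11012/26⌋ = 423
Achieved size = ⌊(11012 − 221)/423⌋ + 1 = ⌊10791/423⌋ + 1 = 25 + 1 = 26
(last selection: 221 + 25×423 = 10796 ≤ 11012; next would be 11219 > 11012)

26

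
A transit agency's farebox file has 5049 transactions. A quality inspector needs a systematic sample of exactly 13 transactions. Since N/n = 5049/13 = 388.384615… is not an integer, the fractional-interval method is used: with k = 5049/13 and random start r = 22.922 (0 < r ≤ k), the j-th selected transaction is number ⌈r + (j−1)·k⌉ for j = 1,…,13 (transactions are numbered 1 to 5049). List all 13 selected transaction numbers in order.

23, 412, 800, 1189, 1577, 1965, 2354, 2742, 3130, 3519, 3907, 4296, 4684

j=1: r + 0k = 22.922 → ⌈·⌉ = 23
j=2: r + 1k = 411.306615… → ⌈·⌉ = 412
j=3: r + 2k = 799.691230… → ⌈·⌉ = 800
j=4: r + 3k = 1188.075846… → ⌈·⌉ = 1189
j=5: r + 4k = 1576.460461… → ⌈·⌉ = 1577
j=6: r + 5k = 1964.845076… → ⌈·⌉ = 1965
j=7: r + 6k = 2353.229692… → ⌈·⌉ = 2354
j=8: r + 7k = 2741.614307… → ⌈·⌉ = 2742
j=9: r + 8k = 3129.998923… → ⌈·⌉ = 3130
j=10: r + 9k = 3518.383538… → ⌈·⌉ = 3519
j=11: r + 10k = 3906.768153… → ⌈·⌉ = 3907
j=12: r + 11k = 4295.152769… → ⌈·⌉ = 4296
j=13: r + 12k = 4683.537384… → ⌈·⌉ = 4684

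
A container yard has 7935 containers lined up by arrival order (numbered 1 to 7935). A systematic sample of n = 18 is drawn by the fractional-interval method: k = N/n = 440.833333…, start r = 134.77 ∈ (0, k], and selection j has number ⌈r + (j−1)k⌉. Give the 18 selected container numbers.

j=1: r + 0k = 134.77 → ⌈·⌉ = 135
j=2: r + 1k = 575.603333… → ⌈·⌉ = 576
j=3: r + 2k = 1016.436666… → ⌈·⌉ = 1017
j=4: r + 3k = 1457.27 → ⌈·⌉ = 1458
j=5: r + 4k = 1898.103333… → ⌈·⌉ = 1899
j=6: r + 5k = 2338.936666… → ⌈·⌉ = 2339
j=7: r + 6k = 2779.77 → ⌈·⌉ = 2780
j=8: r + 7k = 3220.603333… → ⌈·⌉ = 3221
j=9: r + 8k = 3661.436666… → ⌈·⌉ = 3662
j=10: r + 9k = 4102.27 → ⌈·⌉ = 4103
j=11: r + 10k = 4543.103333… → ⌈·⌉ = 4544
j=12: r + 11k = 4983.936666… → ⌈·⌉ = 4984
j=13: r + 12k = 5424.77 → ⌈·⌉ = 5425
j=14: r + 13k = 5865.603333… → ⌈·⌉ = 5866
j=15: r + 14k = 6306.436666… → ⌈·⌉ = 6307
j=16: r + 15k = 6747.27 → ⌈·⌉ = 6748
j=17: r + 16k = 7188.103333… → ⌈·⌉ = 7189
j=18: r + 17k = 7628.936666… → ⌈·⌉ = 7629

135, 576, 1017, 1458, 1899, 2339, 2780, 3221, 3662, 4103, 4544, 4984, 5425, 5866, 6307, 6748, 7189, 7629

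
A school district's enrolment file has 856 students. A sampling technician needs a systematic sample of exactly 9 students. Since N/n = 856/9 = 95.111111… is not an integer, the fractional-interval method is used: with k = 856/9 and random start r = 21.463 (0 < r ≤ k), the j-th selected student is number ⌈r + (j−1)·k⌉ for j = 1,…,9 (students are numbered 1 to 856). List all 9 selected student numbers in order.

j=1: r + 0k = 21.463 → ⌈·⌉ = 22
j=2: r + 1k = 116.574111… → ⌈·⌉ = 117
j=3: r + 2k = 211.685222… → ⌈·⌉ = 212
j=4: r + 3k = 306.796333… → ⌈·⌉ = 307
j=5: r + 4k = 401.907444… → ⌈·⌉ = 402
j=6: r + 5k = 497.018555… → ⌈·⌉ = 498
j=7: r + 6k = 592.129666… → ⌈·⌉ = 593
j=8: r + 7k = 687.240777… → ⌈·⌉ = 688
j=9: r + 8k = 782.351888… → ⌈·⌉ = 783

22, 117, 212, 307, 402, 498, 593, 688, 783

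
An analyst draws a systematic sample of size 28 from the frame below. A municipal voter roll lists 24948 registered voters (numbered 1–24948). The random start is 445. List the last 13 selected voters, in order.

13810, 14701, 15592, 16483, 17374, 18265, 19156, 20047, 20938, 21829, 22720, 23611, 24502

k = N/n = 24948/28 = 891
16th selection = 445 + 15×891 = 13810
17th: 13810 + 891 = 14701
18th: 14701 + 891 = 15592
19th: 15592 + 891 = 16483
20th: 16483 + 891 = 17374
21st: 17374 + 891 = 18265
22nd: 18265 + 891 = 19156
23rd: 19156 + 891 = 20047
24th: 20047 + 891 = 20938
25th: 20938 + 891 = 21829
26th: 21829 + 891 = 22720
27th: 22720 + 891 = 23611
28th: 23611 + 891 = 24502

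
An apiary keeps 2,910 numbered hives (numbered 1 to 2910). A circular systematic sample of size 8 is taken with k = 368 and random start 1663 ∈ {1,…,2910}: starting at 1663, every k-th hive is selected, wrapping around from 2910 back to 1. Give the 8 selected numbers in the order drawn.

Selection 1: 1663
Selection 2: 1663 + 368 = 2031
Selection 3: 2031 + 368 = 2399
Selection 4: 2399 + 368 = 2767
Selection 5: 2767 + 368 = 3135 → 3135 − 2910 = 225
Selection 6: 225 + 368 = 593
Selection 7: 593 + 368 = 961
Selection 8: 961 + 368 = 1329

1663, 2031, 2399, 2767, 225, 593, 961, 1329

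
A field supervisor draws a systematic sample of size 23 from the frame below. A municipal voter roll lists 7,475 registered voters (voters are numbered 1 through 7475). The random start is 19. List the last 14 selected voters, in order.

2944, 3269, 3594, 3919, 4244, 4569, 4894, 5219, 5544, 5869, 6194, 6519, 6844, 7169

k = N/n = 7475/23 = 325
10th selection = 19 + 9×325 = 2944
11th: 2944 + 325 = 3269
12th: 3269 + 325 = 3594
13th: 3594 + 325 = 3919
14th: 3919 + 325 = 4244
15th: 4244 + 325 = 4569
16th: 4569 + 325 = 4894
17th: 4894 + 325 = 5219
18th: 5219 + 325 = 5544
19th: 5544 + 325 = 5869
20th: 5869 + 325 = 6194
21st: 6194 + 325 = 6519
22nd: 6519 + 325 = 6844
23rd: 6844 + 325 = 7169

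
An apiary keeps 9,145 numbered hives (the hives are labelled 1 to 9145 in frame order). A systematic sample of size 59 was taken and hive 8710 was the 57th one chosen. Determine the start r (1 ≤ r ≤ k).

30

k = 9145/59 = 155
r = 8710 − (57−1)×155 = 8710 − 8680 = 30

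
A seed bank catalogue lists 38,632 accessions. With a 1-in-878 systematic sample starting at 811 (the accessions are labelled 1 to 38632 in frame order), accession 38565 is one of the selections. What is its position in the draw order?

k = 878
position = (38565 − 811)/878 + 1 = 37754/878 + 1 = 43 + 1 = 44

44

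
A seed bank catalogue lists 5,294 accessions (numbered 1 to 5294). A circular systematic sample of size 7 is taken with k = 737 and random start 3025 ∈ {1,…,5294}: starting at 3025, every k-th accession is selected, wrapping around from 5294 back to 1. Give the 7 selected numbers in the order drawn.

3025, 3762, 4499, 5236, 679, 1416, 2153

Selection 1: 3025
Selection 2: 3025 + 737 = 3762
Selection 3: 3762 + 737 = 4499
Selection 4: 4499 + 737 = 5236
Selection 5: 5236 + 737 = 5973 → 5973 − 5294 = 679
Selection 6: 679 + 737 = 1416
Selection 7: 1416 + 737 = 2153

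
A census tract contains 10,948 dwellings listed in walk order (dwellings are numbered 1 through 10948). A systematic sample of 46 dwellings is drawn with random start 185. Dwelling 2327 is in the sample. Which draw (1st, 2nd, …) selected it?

k = 10948/46 = 238
position = (2327 − 185)/238 + 1 = 2142/238 + 1 = 9 + 1 = 10

10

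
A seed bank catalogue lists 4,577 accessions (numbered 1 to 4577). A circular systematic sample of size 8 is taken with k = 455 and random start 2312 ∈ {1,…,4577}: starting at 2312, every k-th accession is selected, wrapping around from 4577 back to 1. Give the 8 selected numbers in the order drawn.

2312, 2767, 3222, 3677, 4132, 10, 465, 920

Selection 1: 2312
Selection 2: 2312 + 455 = 2767
Selection 3: 2767 + 455 = 3222
Selection 4: 3222 + 455 = 3677
Selection 5: 3677 + 455 = 4132
Selection 6: 4132 + 455 = 4587 → 4587 − 4577 = 10
Selection 7: 10 + 455 = 465
Selection 8: 465 + 455 = 920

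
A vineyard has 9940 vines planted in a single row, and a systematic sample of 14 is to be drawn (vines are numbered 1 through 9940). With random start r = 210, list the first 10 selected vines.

k = N/n = 9940/14 = 710
vine 1: 210
vine 2: 210 + 710 = 920
vine 3: 920 + 710 = 1630
vine 4: 1630 + 710 = 2340
vine 5: 2340 + 710 = 3050
vine 6: 3050 + 710 = 3760
vine 7: 3760 + 710 = 4470
vine 8: 4470 + 710 = 5180
vine 9: 5180 + 710 = 5890
vine 10: 5890 + 710 = 6600

210, 920, 1630, 2340, 3050, 3760, 4470, 5180, 5890, 6600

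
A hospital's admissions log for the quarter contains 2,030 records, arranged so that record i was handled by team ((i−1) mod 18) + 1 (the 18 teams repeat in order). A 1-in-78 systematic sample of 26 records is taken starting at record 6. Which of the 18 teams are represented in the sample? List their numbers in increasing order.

6, 12, 18

Consecutive selections differ by k = 78, so their team numbers differ by 78 mod 18 = 6.
gcd(78, 18) = 6, so the sample visits 18/6 = 3 distinct residues mod 18.
Start 6 is team 6; the teams hit are 6, 12, 18.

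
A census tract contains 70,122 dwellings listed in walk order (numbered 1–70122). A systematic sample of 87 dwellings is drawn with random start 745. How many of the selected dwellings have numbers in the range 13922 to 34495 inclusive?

k = 70122/87 = 806
First selection ≥ 13922: 745 + ⌈(13922−745)/806⌉·806 = 745 + 17×806 = 14447
Last selection ≤ 34495: 745 + ⌊(34495−745)/806⌋·806 = 745 + 41×806 = 33791
Count = 41 − 17 + 1 = 25

25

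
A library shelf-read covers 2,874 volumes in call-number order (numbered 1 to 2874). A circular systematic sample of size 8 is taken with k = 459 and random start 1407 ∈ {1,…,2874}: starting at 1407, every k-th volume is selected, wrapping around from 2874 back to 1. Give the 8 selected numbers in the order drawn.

Selection 1: 1407
Selection 2: 1407 + 459 = 1866
Selection 3: 1866 + 459 = 2325
Selection 4: 2325 + 459 = 2784
Selection 5: 2784 + 459 = 3243 → 3243 − 2874 = 369
Selection 6: 369 + 459 = 828
Selection 7: 828 + 459 = 1287
Selection 8: 1287 + 459 = 1746

1407, 1866, 2325, 2784, 369, 828, 1287, 1746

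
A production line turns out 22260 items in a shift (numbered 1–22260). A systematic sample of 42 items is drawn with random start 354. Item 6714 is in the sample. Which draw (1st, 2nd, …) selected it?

k = 22260/42 = 530
position = (6714 − 354)/530 + 1 = 6360/530 + 1 = 12 + 1 = 13

13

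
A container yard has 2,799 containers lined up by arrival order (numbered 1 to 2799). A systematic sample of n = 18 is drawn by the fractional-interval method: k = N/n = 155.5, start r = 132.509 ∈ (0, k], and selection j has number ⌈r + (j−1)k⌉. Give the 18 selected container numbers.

133, 289, 444, 600, 755, 911, 1066, 1222, 1377, 1533, 1688, 1844, 1999, 2155, 2310, 2466, 2621, 2777

j=1: r + 0k = 132.509 → ⌈·⌉ = 133
j=2: r + 1k = 288.009 → ⌈·⌉ = 289
j=3: r + 2k = 443.509 → ⌈·⌉ = 444
j=4: r + 3k = 599.009 → ⌈·⌉ = 600
j=5: r + 4k = 754.509 → ⌈·⌉ = 755
j=6: r + 5k = 910.009 → ⌈·⌉ = 911
j=7: r + 6k = 1065.509 → ⌈·⌉ = 1066
j=8: r + 7k = 1221.009 → ⌈·⌉ = 1222
j=9: r + 8k = 1376.509 → ⌈·⌉ = 1377
j=10: r + 9k = 1532.009 → ⌈·⌉ = 1533
j=11: r + 10k = 1687.509 → ⌈·⌉ = 1688
j=12: r + 11k = 1843.009 → ⌈·⌉ = 1844
j=13: r + 12k = 1998.509 → ⌈·⌉ = 1999
j=14: r + 13k = 2154.009 → ⌈·⌉ = 2155
j=15: r + 14k = 2309.509 → ⌈·⌉ = 2310
j=16: r + 15k = 2465.009 → ⌈·⌉ = 2466
j=17: r + 16k = 2620.509 → ⌈·⌉ = 2621
j=18: r + 17k = 2776.009 → ⌈·⌉ = 2777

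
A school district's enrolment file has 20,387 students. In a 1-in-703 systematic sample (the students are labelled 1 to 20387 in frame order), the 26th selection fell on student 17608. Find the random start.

k = 703
r = 17608 − (26−1)×703 = 17608 − 17575 = 33

33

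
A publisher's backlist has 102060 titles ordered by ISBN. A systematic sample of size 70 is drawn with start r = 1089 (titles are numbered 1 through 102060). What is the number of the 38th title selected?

k = 102060/70 = 1458
38th selection = r + (38−1)·k = 1089 + 37×1458 = 1089 + 53946 = 55035

55035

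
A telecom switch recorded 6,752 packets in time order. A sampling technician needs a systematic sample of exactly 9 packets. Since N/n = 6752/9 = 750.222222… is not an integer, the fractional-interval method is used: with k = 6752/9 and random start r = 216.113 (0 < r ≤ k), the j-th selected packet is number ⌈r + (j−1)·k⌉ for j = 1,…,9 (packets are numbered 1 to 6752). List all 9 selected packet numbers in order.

217, 967, 1717, 2467, 3218, 3968, 4718, 5468, 6218

j=1: r + 0k = 216.113 → ⌈·⌉ = 217
j=2: r + 1k = 966.335222… → ⌈·⌉ = 967
j=3: r + 2k = 1716.557444… → ⌈·⌉ = 1717
j=4: r + 3k = 2466.779666… → ⌈·⌉ = 2467
j=5: r + 4k = 3217.001888… → ⌈·⌉ = 3218
j=6: r + 5k = 3967.224111… → ⌈·⌉ = 3968
j=7: r + 6k = 4717.446333… → ⌈·⌉ = 4718
j=8: r + 7k = 5467.668555… → ⌈·⌉ = 5468
j=9: r + 8k = 6217.890777… → ⌈·⌉ = 6218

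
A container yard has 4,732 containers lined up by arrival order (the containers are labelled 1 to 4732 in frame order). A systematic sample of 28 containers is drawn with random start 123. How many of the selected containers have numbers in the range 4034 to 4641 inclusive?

k = 4732/28 = 169
First selection ≥ 4034: 123 + ⌈(4034−123)/169⌉·169 = 123 + 24×169 = 4179
Last selection ≤ 4641: 123 + ⌊(4641−123)/169⌋·169 = 123 + 26×169 = 4517
Count = 26 − 24 + 1 = 3

3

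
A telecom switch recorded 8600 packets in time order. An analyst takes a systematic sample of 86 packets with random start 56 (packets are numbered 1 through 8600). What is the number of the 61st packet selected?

k = 8600/86 = 100
61st selection = r + (61−1)·k = 56 + 60×100 = 56 + 6000 = 6056

6056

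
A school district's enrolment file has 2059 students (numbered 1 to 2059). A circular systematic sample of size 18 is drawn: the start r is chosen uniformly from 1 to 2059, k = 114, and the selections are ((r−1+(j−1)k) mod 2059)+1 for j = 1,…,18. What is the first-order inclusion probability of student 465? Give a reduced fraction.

For each position j, as r ranges over 1…2059 the j-th selection hits every student exactly once, so student 465 is selected for exactly 18 of the 2059 starts.
Inclusion probability = 18/2059.

18/2059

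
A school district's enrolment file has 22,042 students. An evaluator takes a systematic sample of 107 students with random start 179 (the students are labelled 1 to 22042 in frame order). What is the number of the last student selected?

22015

k = 22042/107 = 206
107th selection = r + (107−1)·k = 179 + 106×206 = 179 + 21836 = 22015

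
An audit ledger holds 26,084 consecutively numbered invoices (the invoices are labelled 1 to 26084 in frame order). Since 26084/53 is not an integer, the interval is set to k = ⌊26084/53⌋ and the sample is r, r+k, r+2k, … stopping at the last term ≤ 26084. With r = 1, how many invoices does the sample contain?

54

k = ⌊26084/53⌋ = 492
Achieved size = ⌊(26084 − 1)/492⌋ + 1 = ⌊26083/492⌋ + 1 = 53 + 1 = 54
(last selection: 1 + 53×492 = 26077 ≤ 26084; next would be 26569 > 26084)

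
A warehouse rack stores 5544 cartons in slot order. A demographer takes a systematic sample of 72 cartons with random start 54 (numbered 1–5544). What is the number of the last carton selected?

k = 5544/72 = 77
72nd selection = r + (72−1)·k = 54 + 71×77 = 54 + 5467 = 5521

5521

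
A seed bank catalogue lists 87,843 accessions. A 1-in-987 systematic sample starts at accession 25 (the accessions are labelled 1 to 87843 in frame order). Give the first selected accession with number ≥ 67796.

k = 987
Steps past start: ⌈(67796 − 25)/987⌉ = ⌈67771/987⌉ = 69
Selected accession: 25 + 69×987 = 68128

68128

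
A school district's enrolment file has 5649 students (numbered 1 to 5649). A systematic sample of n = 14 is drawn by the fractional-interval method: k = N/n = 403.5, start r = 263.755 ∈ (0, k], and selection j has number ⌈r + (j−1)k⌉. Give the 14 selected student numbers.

264, 668, 1071, 1475, 1878, 2282, 2685, 3089, 3492, 3896, 4299, 4703, 5106, 5510

j=1: r + 0k = 263.755 → ⌈·⌉ = 264
j=2: r + 1k = 667.255 → ⌈·⌉ = 668
j=3: r + 2k = 1070.755 → ⌈·⌉ = 1071
j=4: r + 3k = 1474.255 → ⌈·⌉ = 1475
j=5: r + 4k = 1877.755 → ⌈·⌉ = 1878
j=6: r + 5k = 2281.255 → ⌈·⌉ = 2282
j=7: r + 6k = 2684.755 → ⌈·⌉ = 2685
j=8: r + 7k = 3088.255 → ⌈·⌉ = 3089
j=9: r + 8k = 3491.755 → ⌈·⌉ = 3492
j=10: r + 9k = 3895.255 → ⌈·⌉ = 3896
j=11: r + 10k = 4298.755 → ⌈·⌉ = 4299
j=12: r + 11k = 4702.255 → ⌈·⌉ = 4703
j=13: r + 12k = 5105.755 → ⌈·⌉ = 5106
j=14: r + 13k = 5509.255 → ⌈·⌉ = 5510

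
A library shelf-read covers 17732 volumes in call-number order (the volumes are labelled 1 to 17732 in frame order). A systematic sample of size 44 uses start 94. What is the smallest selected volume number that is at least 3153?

k = 17732/44 = 403
Steps past start: ⌈(3153 − 94)/403⌉ = ⌈3059/403⌉ = 8
Selected volume: 94 + 8×403 = 3318

3318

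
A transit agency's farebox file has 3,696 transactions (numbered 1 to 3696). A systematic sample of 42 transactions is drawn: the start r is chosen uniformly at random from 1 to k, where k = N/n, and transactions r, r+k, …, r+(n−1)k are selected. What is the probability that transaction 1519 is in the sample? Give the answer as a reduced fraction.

1/88

k = 3696/42 = 88.
Transaction 1519 is selected iff r ≡ 1519 (mod 88); exactly one such r in {1,…,88}.
Inclusion probability = 1/88.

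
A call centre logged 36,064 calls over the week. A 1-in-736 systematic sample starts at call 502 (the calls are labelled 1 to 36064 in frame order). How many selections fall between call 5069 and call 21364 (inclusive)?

22

k = 736
First selection ≥ 5069: 502 + ⌈(5069−502)/736⌉·736 = 502 + 7×736 = 5654
Last selection ≤ 21364: 502 + ⌊(21364−502)/736⌋·736 = 502 + 28×736 = 21110
Count = 28 − 7 + 1 = 22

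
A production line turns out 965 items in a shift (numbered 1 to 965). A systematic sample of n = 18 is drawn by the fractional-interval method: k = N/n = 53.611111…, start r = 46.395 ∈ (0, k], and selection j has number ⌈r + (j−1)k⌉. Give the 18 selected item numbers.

47, 101, 154, 208, 261, 315, 369, 422, 476, 529, 583, 637, 690, 744, 797, 851, 905, 958

j=1: r + 0k = 46.395 → ⌈·⌉ = 47
j=2: r + 1k = 100.006111… → ⌈·⌉ = 101
j=3: r + 2k = 153.617222… → ⌈·⌉ = 154
j=4: r + 3k = 207.228333… → ⌈·⌉ = 208
j=5: r + 4k = 260.839444… → ⌈·⌉ = 261
j=6: r + 5k = 314.450555… → ⌈·⌉ = 315
j=7: r + 6k = 368.061666… → ⌈·⌉ = 369
j=8: r + 7k = 421.672777… → ⌈·⌉ = 422
j=9: r + 8k = 475.283888… → ⌈·⌉ = 476
j=10: r + 9k = 528.895 → ⌈·⌉ = 529
j=11: r + 10k = 582.506111… → ⌈·⌉ = 583
j=12: r + 11k = 636.117222… → ⌈·⌉ = 637
j=13: r + 12k = 689.728333… → ⌈·⌉ = 690
j=14: r + 13k = 743.339444… → ⌈·⌉ = 744
j=15: r + 14k = 796.950555… → ⌈·⌉ = 797
j=16: r + 15k = 850.561666… → ⌈·⌉ = 851
j=17: r + 16k = 904.172777… → ⌈·⌉ = 905
j=18: r + 17k = 957.783888… → ⌈·⌉ = 958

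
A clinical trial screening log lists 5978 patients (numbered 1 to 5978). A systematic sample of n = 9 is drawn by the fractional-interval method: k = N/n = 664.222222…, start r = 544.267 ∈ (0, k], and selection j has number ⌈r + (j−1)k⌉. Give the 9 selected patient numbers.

j=1: r + 0k = 544.267 → ⌈·⌉ = 545
j=2: r + 1k = 1208.489222… → ⌈·⌉ = 1209
j=3: r + 2k = 1872.711444… → ⌈·⌉ = 1873
j=4: r + 3k = 2536.933666… → ⌈·⌉ = 2537
j=5: r + 4k = 3201.155888… → ⌈·⌉ = 3202
j=6: r + 5k = 3865.378111… → ⌈·⌉ = 3866
j=7: r + 6k = 4529.600333… → ⌈·⌉ = 4530
j=8: r + 7k = 5193.822555… → ⌈·⌉ = 5194
j=9: r + 8k = 5858.044777… → ⌈·⌉ = 5859

545, 1209, 1873, 2537, 3202, 3866, 4530, 5194, 5859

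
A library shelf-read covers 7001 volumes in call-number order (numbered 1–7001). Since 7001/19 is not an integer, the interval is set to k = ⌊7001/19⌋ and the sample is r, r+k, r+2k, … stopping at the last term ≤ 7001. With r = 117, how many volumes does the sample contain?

k = ⌊7001/19⌋ = 368
Achieved size = ⌊(7001 − 117)/368⌋ + 1 = ⌊6884/368⌋ + 1 = 18 + 1 = 19
(last selection: 117 + 18×368 = 6741 ≤ 7001; next would be 7109 > 7001)

19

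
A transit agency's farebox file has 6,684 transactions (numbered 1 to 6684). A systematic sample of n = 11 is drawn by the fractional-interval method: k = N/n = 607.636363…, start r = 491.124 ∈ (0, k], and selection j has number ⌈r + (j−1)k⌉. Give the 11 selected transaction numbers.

492, 1099, 1707, 2315, 2922, 3530, 4137, 4745, 5353, 5960, 6568

j=1: r + 0k = 491.124 → ⌈·⌉ = 492
j=2: r + 1k = 1098.760363… → ⌈·⌉ = 1099
j=3: r + 2k = 1706.396727… → ⌈·⌉ = 1707
j=4: r + 3k = 2314.033090… → ⌈·⌉ = 2315
j=5: r + 4k = 2921.669454… → ⌈·⌉ = 2922
j=6: r + 5k = 3529.305818… → ⌈·⌉ = 3530
j=7: r + 6k = 4136.942181… → ⌈·⌉ = 4137
j=8: r + 7k = 4744.578545… → ⌈·⌉ = 4745
j=9: r + 8k = 5352.214909… → ⌈·⌉ = 5353
j=10: r + 9k = 5959.851272… → ⌈·⌉ = 5960
j=11: r + 10k = 6567.487636… → ⌈·⌉ = 6568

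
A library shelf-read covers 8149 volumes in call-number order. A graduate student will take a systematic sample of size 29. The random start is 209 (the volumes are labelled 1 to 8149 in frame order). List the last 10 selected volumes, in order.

k = N/n = 8149/29 = 281
20th selection = 209 + 19×281 = 5548
21st: 5548 + 281 = 5829
22nd: 5829 + 281 = 6110
23rd: 6110 + 281 = 6391
24th: 6391 + 281 = 6672
25th: 6672 + 281 = 6953
26th: 6953 + 281 = 7234
27th: 7234 + 281 = 7515
28th: 7515 + 281 = 7796
29th: 7796 + 281 = 8077

5548, 5829, 6110, 6391, 6672, 6953, 7234, 7515, 7796, 8077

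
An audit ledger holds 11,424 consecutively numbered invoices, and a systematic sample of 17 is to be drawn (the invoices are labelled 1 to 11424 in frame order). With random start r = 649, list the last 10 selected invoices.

5353, 6025, 6697, 7369, 8041, 8713, 9385, 10057, 10729, 11401

k = N/n = 11424/17 = 672
8th selection = 649 + 7×672 = 5353
9th: 5353 + 672 = 6025
10th: 6025 + 672 = 6697
11th: 6697 + 672 = 7369
12th: 7369 + 672 = 8041
13th: 8041 + 672 = 8713
14th: 8713 + 672 = 9385
15th: 9385 + 672 = 10057
16th: 10057 + 672 = 10729
17th: 10729 + 672 = 11401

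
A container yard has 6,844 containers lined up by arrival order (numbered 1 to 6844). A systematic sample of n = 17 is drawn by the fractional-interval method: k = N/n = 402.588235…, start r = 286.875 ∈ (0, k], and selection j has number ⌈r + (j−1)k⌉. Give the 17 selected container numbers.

287, 690, 1093, 1495, 1898, 2300, 2703, 3105, 3508, 3911, 4313, 4716, 5118, 5521, 5924, 6326, 6729

j=1: r + 0k = 286.875 → ⌈·⌉ = 287
j=2: r + 1k = 689.463235… → ⌈·⌉ = 690
j=3: r + 2k = 1092.051470… → ⌈·⌉ = 1093
j=4: r + 3k = 1494.639705… → ⌈·⌉ = 1495
j=5: r + 4k = 1897.227941… → ⌈·⌉ = 1898
j=6: r + 5k = 2299.816176… → ⌈·⌉ = 2300
j=7: r + 6k = 2702.404411… → ⌈·⌉ = 2703
j=8: r + 7k = 3104.992647… → ⌈·⌉ = 3105
j=9: r + 8k = 3507.580882… → ⌈·⌉ = 3508
j=10: r + 9k = 3910.169117… → ⌈·⌉ = 3911
j=11: r + 10k = 4312.757352… → ⌈·⌉ = 4313
j=12: r + 11k = 4715.345588… → ⌈·⌉ = 4716
j=13: r + 12k = 5117.933823… → ⌈·⌉ = 5118
j=14: r + 13k = 5520.522058… → ⌈·⌉ = 5521
j=15: r + 14k = 5923.110294… → ⌈·⌉ = 5924
j=16: r + 15k = 6325.698529… → ⌈·⌉ = 6326
j=17: r + 16k = 6728.286764… → ⌈·⌉ = 6729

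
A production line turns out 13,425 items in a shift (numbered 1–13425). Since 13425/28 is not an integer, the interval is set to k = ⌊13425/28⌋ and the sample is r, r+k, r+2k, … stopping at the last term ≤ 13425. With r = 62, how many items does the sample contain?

k = ⌊13425/28⌋ = 479
Achieved size = ⌊(13425 − 62)/479⌋ + 1 = ⌊13363/479⌋ + 1 = 27 + 1 = 28
(last selection: 62 + 27×479 = 12995 ≤ 13425; next would be 13474 > 13425)

28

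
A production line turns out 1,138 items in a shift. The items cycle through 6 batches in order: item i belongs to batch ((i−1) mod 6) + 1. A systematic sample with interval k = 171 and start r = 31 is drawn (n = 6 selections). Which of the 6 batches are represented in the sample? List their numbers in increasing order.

Consecutive selections differ by k = 171, so their batch numbers differ by 171 mod 6 = 3.
gcd(171, 6) = 3, so the sample visits 6/3 = 2 distinct residues mod 6.
Start 31 is batch 1; the batches hit are 1, 4.

1, 4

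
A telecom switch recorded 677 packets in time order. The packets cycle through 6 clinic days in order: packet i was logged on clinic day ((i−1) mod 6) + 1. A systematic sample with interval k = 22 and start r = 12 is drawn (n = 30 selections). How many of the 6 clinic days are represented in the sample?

3

Consecutive selections differ by k = 22, so their clinic day numbers differ by 22 mod 6 = 4.
gcd(22, 6) = 2, so the sample visits 6/2 = 3 distinct residues mod 6.
Start 12 is clinic day 6; the clinic days hit are 2, 4, 6.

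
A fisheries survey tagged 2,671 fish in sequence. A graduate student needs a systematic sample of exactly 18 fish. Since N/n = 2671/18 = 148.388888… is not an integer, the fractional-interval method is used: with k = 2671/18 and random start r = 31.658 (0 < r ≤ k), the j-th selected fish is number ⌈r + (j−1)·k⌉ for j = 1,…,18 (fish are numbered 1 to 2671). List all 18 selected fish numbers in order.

j=1: r + 0k = 31.658 → ⌈·⌉ = 32
j=2: r + 1k = 180.046888… → ⌈·⌉ = 181
j=3: r + 2k = 328.435777… → ⌈·⌉ = 329
j=4: r + 3k = 476.824666… → ⌈·⌉ = 477
j=5: r + 4k = 625.213555… → ⌈·⌉ = 626
j=6: r + 5k = 773.602444… → ⌈·⌉ = 774
j=7: r + 6k = 921.991333… → ⌈·⌉ = 922
j=8: r + 7k = 1070.380222… → ⌈·⌉ = 1071
j=9: r + 8k = 1218.769111… → ⌈·⌉ = 1219
j=10: r + 9k = 1367.158 → ⌈·⌉ = 1368
j=11: r + 10k = 1515.546888… → ⌈·⌉ = 1516
j=12: r + 11k = 1663.935777… → ⌈·⌉ = 1664
j=13: r + 12k = 1812.324666… → ⌈·⌉ = 1813
j=14: r + 13k = 1960.713555… → ⌈·⌉ = 1961
j=15: r + 14k = 2109.102444… → ⌈·⌉ = 2110
j=16: r + 15k = 2257.491333… → ⌈·⌉ = 2258
j=17: r + 16k = 2405.880222… → ⌈·⌉ = 2406
j=18: r + 17k = 2554.269111… → ⌈·⌉ = 2555

32, 181, 329, 477, 626, 774, 922, 1071, 1219, 1368, 1516, 1664, 1813, 1961, 2110, 2258, 2406, 2555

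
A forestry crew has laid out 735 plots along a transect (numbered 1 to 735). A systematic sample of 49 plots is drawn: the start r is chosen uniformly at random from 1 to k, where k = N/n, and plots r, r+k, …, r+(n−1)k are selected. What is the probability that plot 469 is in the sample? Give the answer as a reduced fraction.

k = 735/49 = 15.
Plot 469 is selected iff r ≡ 469 (mod 15); exactly one such r in {1,…,15}.
Inclusion probability = 1/15.

1/15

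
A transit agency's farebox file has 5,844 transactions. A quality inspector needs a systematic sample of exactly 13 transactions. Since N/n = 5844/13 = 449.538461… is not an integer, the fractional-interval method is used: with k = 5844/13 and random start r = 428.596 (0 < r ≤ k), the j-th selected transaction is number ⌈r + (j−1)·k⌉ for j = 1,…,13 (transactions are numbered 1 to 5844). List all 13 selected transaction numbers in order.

j=1: r + 0k = 428.596 → ⌈·⌉ = 429
j=2: r + 1k = 878.134461… → ⌈·⌉ = 879
j=3: r + 2k = 1327.672923… → ⌈·⌉ = 1328
j=4: r + 3k = 1777.211384… → ⌈·⌉ = 1778
j=5: r + 4k = 2226.749846… → ⌈·⌉ = 2227
j=6: r + 5k = 2676.288307… → ⌈·⌉ = 2677
j=7: r + 6k = 3125.826769… → ⌈·⌉ = 3126
j=8: r + 7k = 3575.365230… → ⌈·⌉ = 3576
j=9: r + 8k = 4024.903692… → ⌈·⌉ = 4025
j=10: r + 9k = 4474.442153… → ⌈·⌉ = 4475
j=11: r + 10k = 4923.980615… → ⌈·⌉ = 4924
j=12: r + 11k = 5373.519076… → ⌈·⌉ = 5374
j=13: r + 12k = 5823.057538… → ⌈·⌉ = 5824

429, 879, 1328, 1778, 2227, 2677, 3126, 3576, 4025, 4475, 4924, 5374, 5824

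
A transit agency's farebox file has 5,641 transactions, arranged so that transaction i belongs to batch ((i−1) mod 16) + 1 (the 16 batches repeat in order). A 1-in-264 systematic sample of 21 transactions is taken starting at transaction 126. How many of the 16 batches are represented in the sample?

2

Consecutive selections differ by k = 264, so their batch numbers differ by 264 mod 16 = 8.
gcd(264, 16) = 8, so the sample visits 16/8 = 2 distinct residues mod 16.
Start 126 is batch 14; the batches hit are 6, 14.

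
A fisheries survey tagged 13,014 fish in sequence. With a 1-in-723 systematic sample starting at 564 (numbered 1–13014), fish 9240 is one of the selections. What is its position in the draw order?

13

k = 723
position = (9240 − 564)/723 + 1 = 8676/723 + 1 = 12 + 1 = 13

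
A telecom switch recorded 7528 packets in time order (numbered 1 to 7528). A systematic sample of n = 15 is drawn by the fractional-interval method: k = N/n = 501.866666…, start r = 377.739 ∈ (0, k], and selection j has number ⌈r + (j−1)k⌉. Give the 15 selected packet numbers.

j=1: r + 0k = 377.739 → ⌈·⌉ = 378
j=2: r + 1k = 879.605666… → ⌈·⌉ = 880
j=3: r + 2k = 1381.472333… → ⌈·⌉ = 1382
j=4: r + 3k = 1883.339 → ⌈·⌉ = 1884
j=5: r + 4k = 2385.205666… → ⌈·⌉ = 2386
j=6: r + 5k = 2887.072333… → ⌈·⌉ = 2888
j=7: r + 6k = 3388.939 → ⌈·⌉ = 3389
j=8: r + 7k = 3890.805666… → ⌈·⌉ = 3891
j=9: r + 8k = 4392.672333… → ⌈·⌉ = 4393
j=10: r + 9k = 4894.539 → ⌈·⌉ = 4895
j=11: r + 10k = 5396.405666… → ⌈·⌉ = 5397
j=12: r + 11k = 5898.272333… → ⌈·⌉ = 5899
j=13: r + 12k = 6400.139 → ⌈·⌉ = 6401
j=14: r + 13k = 6902.005666… → ⌈·⌉ = 6903
j=15: r + 14k = 7403.872333… → ⌈·⌉ = 7404

378, 880, 1382, 1884, 2386, 2888, 3389, 3891, 4393, 4895, 5397, 5899, 6401, 6903, 7404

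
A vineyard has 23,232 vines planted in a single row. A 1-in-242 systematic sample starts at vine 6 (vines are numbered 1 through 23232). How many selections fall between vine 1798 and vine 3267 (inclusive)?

k = 242
First selection ≥ 1798: 6 + ⌈(1798−6)/242⌉·242 = 6 + 8×242 = 1942
Last selection ≤ 3267: 6 + ⌊(3267−6)/242⌋·242 = 6 + 13×242 = 3152
Count = 13 − 8 + 1 = 6

6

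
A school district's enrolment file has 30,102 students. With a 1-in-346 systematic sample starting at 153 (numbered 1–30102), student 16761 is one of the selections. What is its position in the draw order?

k = 346
position = (16761 − 153)/346 + 1 = 16608/346 + 1 = 48 + 1 = 49

49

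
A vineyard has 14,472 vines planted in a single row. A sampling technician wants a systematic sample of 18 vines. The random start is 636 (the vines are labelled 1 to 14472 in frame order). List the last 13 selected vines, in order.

4656, 5460, 6264, 7068, 7872, 8676, 9480, 10284, 11088, 11892, 12696, 13500, 14304

k = N/n = 14472/18 = 804
6th selection = 636 + 5×804 = 4656
7th: 4656 + 804 = 5460
8th: 5460 + 804 = 6264
9th: 6264 + 804 = 7068
10th: 7068 + 804 = 7872
11th: 7872 + 804 = 8676
12th: 8676 + 804 = 9480
13th: 9480 + 804 = 10284
14th: 10284 + 804 = 11088
15th: 11088 + 804 = 11892
16th: 11892 + 804 = 12696
17th: 12696 + 804 = 13500
18th: 13500 + 804 = 14304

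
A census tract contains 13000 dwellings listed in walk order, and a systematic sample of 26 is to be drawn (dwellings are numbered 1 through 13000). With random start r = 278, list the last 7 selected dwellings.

9778, 10278, 10778, 11278, 11778, 12278, 12778

k = N/n = 13000/26 = 500
20th selection = 278 + 19×500 = 9778
21st: 9778 + 500 = 10278
22nd: 10278 + 500 = 10778
23rd: 10778 + 500 = 11278
24th: 11278 + 500 = 11778
25th: 11778 + 500 = 12278
26th: 12278 + 500 = 12778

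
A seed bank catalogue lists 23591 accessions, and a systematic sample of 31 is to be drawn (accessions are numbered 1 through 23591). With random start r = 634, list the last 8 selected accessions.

18137, 18898, 19659, 20420, 21181, 21942, 22703, 23464

k = N/n = 23591/31 = 761
24th selection = 634 + 23×761 = 18137
25th: 18137 + 761 = 18898
26th: 18898 + 761 = 19659
27th: 19659 + 761 = 20420
28th: 20420 + 761 = 21181
29th: 21181 + 761 = 21942
30th: 21942 + 761 = 22703
31st: 22703 + 761 = 23464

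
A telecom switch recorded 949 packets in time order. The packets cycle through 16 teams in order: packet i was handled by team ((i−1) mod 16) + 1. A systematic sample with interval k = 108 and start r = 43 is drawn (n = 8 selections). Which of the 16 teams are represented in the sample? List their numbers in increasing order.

Consecutive selections differ by k = 108, so their team numbers differ by 108 mod 16 = 12.
gcd(108, 16) = 4, so the sample visits 16/4 = 4 distinct residues mod 16.
Start 43 is team 11; the teams hit are 3, 7, 11, 15.

3, 7, 11, 15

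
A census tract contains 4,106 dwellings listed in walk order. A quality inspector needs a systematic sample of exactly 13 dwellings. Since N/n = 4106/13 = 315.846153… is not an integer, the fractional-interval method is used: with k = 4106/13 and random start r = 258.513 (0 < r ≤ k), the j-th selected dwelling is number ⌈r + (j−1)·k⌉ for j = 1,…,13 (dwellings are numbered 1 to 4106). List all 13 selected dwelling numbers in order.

j=1: r + 0k = 258.513 → ⌈·⌉ = 259
j=2: r + 1k = 574.359153… → ⌈·⌉ = 575
j=3: r + 2k = 890.205307… → ⌈·⌉ = 891
j=4: r + 3k = 1206.051461… → ⌈·⌉ = 1207
j=5: r + 4k = 1521.897615… → ⌈·⌉ = 1522
j=6: r + 5k = 1837.743769… → ⌈·⌉ = 1838
j=7: r + 6k = 2153.589923… → ⌈·⌉ = 2154
j=8: r + 7k = 2469.436076… → ⌈·⌉ = 2470
j=9: r + 8k = 2785.282230… → ⌈·⌉ = 2786
j=10: r + 9k = 3101.128384… → ⌈·⌉ = 3102
j=11: r + 10k = 3416.974538… → ⌈·⌉ = 3417
j=12: r + 11k = 3732.820692… → ⌈·⌉ = 3733
j=13: r + 12k = 4048.666846… → ⌈·⌉ = 4049

259, 575, 891, 1207, 1522, 1838, 2154, 2470, 2786, 3102, 3417, 3733, 4049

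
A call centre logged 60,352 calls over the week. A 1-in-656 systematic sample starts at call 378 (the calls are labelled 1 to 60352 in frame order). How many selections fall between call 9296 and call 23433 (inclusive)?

22

k = 656
First selection ≥ 9296: 378 + ⌈(9296−378)/656⌉·656 = 378 + 14×656 = 9562
Last selection ≤ 23433: 378 + ⌊(23433−378)/656⌋·656 = 378 + 35×656 = 23338
Count = 35 − 14 + 1 = 22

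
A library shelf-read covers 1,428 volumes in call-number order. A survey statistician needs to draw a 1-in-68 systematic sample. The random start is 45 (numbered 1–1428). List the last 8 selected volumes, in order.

14th selection = 45 + 13×68 = 929
15th: 929 + 68 = 997
16th: 997 + 68 = 1065
17th: 1065 + 68 = 1133
18th: 1133 + 68 = 1201
19th: 1201 + 68 = 1269
20th: 1269 + 68 = 1337
21st: 1337 + 68 = 1405

929, 997, 1065, 1133, 1201, 1269, 1337, 1405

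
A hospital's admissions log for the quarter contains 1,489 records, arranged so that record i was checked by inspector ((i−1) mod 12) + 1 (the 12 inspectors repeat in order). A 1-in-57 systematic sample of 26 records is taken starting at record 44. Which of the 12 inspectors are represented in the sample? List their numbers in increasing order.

2, 5, 8, 11

Consecutive selections differ by k = 57, so their inspector numbers differ by 57 mod 12 = 9.
gcd(57, 12) = 3, so the sample visits 12/3 = 4 distinct residues mod 12.
Start 44 is inspector 8; the inspectors hit are 2, 5, 8, 11.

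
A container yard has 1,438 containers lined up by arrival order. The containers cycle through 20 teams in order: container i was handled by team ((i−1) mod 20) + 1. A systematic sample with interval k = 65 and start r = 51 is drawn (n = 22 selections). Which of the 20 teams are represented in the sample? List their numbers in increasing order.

Consecutive selections differ by k = 65, so their team numbers differ by 65 mod 20 = 5.
gcd(65, 20) = 5, so the sample visits 20/5 = 4 distinct residues mod 20.
Start 51 is team 11; the teams hit are 1, 6, 11, 16.

1, 6, 11, 16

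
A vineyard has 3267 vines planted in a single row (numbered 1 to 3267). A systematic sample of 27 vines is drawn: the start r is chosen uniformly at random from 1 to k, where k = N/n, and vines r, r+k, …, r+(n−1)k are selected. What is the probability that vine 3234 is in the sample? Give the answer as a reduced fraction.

1/121

k = 3267/27 = 121.
Vine 3234 is selected iff r ≡ 3234 (mod 121); exactly one such r in {1,…,121}.
Inclusion probability = 1/121.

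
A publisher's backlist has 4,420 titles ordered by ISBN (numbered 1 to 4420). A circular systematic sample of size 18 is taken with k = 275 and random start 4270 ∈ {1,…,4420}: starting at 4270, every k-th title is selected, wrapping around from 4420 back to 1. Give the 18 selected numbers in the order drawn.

4270, 125, 400, 675, 950, 1225, 1500, 1775, 2050, 2325, 2600, 2875, 3150, 3425, 3700, 3975, 4250, 105

Selection 1: 4270
Selection 2: 4270 + 275 = 4545 → 4545 − 4420 = 125
Selection 3: 125 + 275 = 400
Selection 4: 400 + 275 = 675
Selection 5: 675 + 275 = 950
Selection 6: 950 + 275 = 1225
Selection 7: 1225 + 275 = 1500
Selection 8: 1500 + 275 = 1775
Selection 9: 1775 + 275 = 2050
Selection 10: 2050 + 275 = 2325
Selection 11: 2325 + 275 = 2600
Selection 12: 2600 + 275 = 2875
Selection 13: 2875 + 275 = 3150
Selection 14: 3150 + 275 = 3425
Selection 15: 3425 + 275 = 3700
Selection 16: 3700 + 275 = 3975
Selection 17: 3975 + 275 = 4250
Selection 18: 4250 + 275 = 4525 → 4525 − 4420 = 105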